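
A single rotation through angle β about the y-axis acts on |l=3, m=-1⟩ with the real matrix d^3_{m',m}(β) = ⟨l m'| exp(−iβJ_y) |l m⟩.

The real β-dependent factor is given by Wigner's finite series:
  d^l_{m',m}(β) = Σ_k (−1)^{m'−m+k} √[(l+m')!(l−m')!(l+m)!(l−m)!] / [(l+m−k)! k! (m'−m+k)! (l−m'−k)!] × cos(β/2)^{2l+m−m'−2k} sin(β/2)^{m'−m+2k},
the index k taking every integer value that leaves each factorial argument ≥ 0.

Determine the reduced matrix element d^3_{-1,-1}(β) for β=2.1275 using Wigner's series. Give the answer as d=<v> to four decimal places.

d^3_{-1,-1}(β=2.1275) via Wigner's sum:
c=cos(2.1275/2)=0.485597, s=sin(2.1275/2)=0.874183; N=√[2·24·2·24]=48.000000
The bounds max(0,m−m')=0 and min(l+m,l−m')=2 give 3 terms
  k=0: (−1)^0·48.0000/(48)·0.4856^6·0.8742^0 = +0.013112
  k=1: (−1)^1·48.0000/(6)·0.4856^4·0.8742^2 = -0.339938
  k=2: (−1)^2·48.0000/(8)·0.4856^2·0.8742^4 = +0.826252
d^3_{-1,-1}(2.1275) = +0.013112 -0.339938 +0.826252 = +0.499426

d=0.4994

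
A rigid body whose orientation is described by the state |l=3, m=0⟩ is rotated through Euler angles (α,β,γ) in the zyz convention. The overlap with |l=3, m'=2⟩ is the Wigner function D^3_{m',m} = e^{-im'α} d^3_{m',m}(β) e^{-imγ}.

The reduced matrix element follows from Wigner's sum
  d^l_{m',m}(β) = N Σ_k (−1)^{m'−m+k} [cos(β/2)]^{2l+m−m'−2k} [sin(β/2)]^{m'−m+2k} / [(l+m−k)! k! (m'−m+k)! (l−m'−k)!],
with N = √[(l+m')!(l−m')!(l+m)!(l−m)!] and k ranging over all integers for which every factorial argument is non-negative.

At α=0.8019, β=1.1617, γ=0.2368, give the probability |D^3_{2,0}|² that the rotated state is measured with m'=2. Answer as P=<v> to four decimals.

Split into d^3_{2,0}(β=1.1617) × two z-phases.
With c≡cos(β/2)=0.835997 and s≡sin(β/2)=0.548735, N=[120·1·6·6]^{1/2}=65.726707
k∈{0,1} keeps every argument non-negative
  k=0: (−1)^2·65.7267/(12)·0.8360^4·0.5487^2 = +0.805570
  k=1: (−1)^3·65.7267/(12)·0.8360^2·0.5487^4 = -0.347072
d^3_{2,0}(1.1617) = +0.805570 -0.347072 = +0.458498
|D^3_{2,0}|² = |d^3_{2,0}(β)|² = (+0.458498)² = 0.210221 (the z-rotation phases have unit modulus)

P=0.2102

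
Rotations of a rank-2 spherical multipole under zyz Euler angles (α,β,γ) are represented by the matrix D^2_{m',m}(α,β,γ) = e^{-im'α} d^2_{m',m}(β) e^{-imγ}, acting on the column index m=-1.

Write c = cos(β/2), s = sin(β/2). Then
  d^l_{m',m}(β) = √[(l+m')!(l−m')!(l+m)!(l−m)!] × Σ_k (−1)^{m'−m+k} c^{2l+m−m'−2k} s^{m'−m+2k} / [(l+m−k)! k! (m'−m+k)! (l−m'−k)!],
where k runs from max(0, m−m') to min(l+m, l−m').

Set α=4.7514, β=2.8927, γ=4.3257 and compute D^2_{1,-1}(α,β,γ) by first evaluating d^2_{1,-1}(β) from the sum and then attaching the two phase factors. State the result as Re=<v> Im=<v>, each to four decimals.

D^2_{1,-1}(4.7514,2.8927,4.3257) = e^{-i·1·4.7514}·d^2_{1,-1}(2.8927)·e^{-i·-1·4.3257}. Compute d first:
With c≡cos(β/2)=0.124125 and s≡sin(β/2)=0.992267, N=[6·1·1·6]^{1/2}=6.000000
k: max(0,(-1)−(1))=0 … min(2+(-1),2−(1))=1
  k=0: (−1)^2·6.0000/(2)·0.1241^2·0.9923^2 = +0.045509
  k=1: (−1)^3·6.0000/(6)·0.1241^0·0.9923^4 = -0.969423
d^2_{1,-1}(2.8927) = +0.045509 -0.969423 = -0.923914
Phases: e^{-i·(1)·4.7514}=+0.039001+0.999239i, e^{-i·(-1)·4.3257}=-0.377124-0.926163i ⇒ D=-0.841455+0.381538i

Re=-0.8415 Im=0.3815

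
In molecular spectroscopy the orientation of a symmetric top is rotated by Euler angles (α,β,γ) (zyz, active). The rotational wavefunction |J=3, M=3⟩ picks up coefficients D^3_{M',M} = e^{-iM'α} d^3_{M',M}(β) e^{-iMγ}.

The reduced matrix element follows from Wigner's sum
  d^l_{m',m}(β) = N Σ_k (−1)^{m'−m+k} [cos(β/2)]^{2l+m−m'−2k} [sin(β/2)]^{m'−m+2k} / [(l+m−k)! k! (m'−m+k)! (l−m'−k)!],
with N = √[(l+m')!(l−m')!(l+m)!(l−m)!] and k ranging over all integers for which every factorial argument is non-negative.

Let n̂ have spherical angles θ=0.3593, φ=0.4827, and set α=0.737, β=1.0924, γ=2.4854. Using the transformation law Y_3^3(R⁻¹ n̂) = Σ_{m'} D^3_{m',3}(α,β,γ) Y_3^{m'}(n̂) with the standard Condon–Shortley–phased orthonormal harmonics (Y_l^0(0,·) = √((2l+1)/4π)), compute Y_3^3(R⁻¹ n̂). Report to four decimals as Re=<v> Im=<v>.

Re=0.0932 Im=-0.0925

Need the full column D^3_{m',3} for m'=−3..3 at α=0.737, β=1.0924, γ=2.4854.
cos(β/2)=0.854505, sin(β/2)=0.519444
d^3_{-3,3}: single k=6 term ⇒ +0.019644;  D = +0.009978+0.016921i
d^3_{-2,3}: single k=5 term ⇒ +0.079156;  D = +0.075597+0.023467i
d^3_{-1,3}: single k=4 term ⇒ +0.205887;  D = +0.186625-0.086952i
d^3_{0,3}: single k=3 term ⇒ +0.391088;  D = +0.151497-0.360552i
d^3_{1,3}: single k=2 term ⇒ +0.557161;  D = -0.185395-0.525411i
d^3_{2,3}: single k=1 term ⇒ +0.579677;  D = -0.510214-0.275150i
d^3_{3,3}: single k=0 term ⇒ +0.389302;  D = -0.377918+0.093454i
Y_3^{m'}(θ=0.3593,φ=0.4827) and Σ D·Y over m':
  (+0.0100+0.0169i)·(+0.0022-0.0180i)  (+0.0756+0.0235i)·(+0.0673-0.0973i)  (+0.1866-0.0870i)·(+0.3404-0.1784i)  (+0.1515-0.3606i)·(+0.4827+0.0000i)  (-0.1854-0.5254i)·(-0.3404-0.1784i)  (-0.5102-0.2751i)·(+0.0673+0.0973i)  (-0.3779+0.0935i)·(-0.0022-0.0180i)
Y_3^3(R⁻¹ n̂) = +0.093167-0.092490i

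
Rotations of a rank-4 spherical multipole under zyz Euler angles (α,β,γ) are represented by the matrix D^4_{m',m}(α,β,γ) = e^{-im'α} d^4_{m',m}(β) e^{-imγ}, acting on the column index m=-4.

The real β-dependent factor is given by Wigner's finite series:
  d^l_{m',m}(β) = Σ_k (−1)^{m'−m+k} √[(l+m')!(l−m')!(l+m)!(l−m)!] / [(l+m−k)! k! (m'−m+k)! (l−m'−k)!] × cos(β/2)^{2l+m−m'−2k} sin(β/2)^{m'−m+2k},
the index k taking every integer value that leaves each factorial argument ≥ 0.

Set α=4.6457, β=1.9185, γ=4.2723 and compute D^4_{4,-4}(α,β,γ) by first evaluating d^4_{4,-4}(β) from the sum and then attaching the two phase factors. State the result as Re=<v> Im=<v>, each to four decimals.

Re=0.0156 Im=-0.2014

Split into d^4_{4,-4}(β=1.9185) × two z-phases.
With c≡cos(β/2)=0.574134 and s≡sin(β/2)=0.818761, N=[40320·1·1·40320]^{1/2}=40320.000000
k∈{0} keeps every argument non-negative
  k=0: (−1)^8·40320.0000/(40320)·0.5741^0·0.8188^8 = +0.201957
d^4_{4,-4}(1.9185) = +0.201957
Attach z-rotation phases: D = e^{-i(4)(4.6457)}·(+0.201957)·e^{-i(-4)(4.2723)} = +0.015575-0.201355i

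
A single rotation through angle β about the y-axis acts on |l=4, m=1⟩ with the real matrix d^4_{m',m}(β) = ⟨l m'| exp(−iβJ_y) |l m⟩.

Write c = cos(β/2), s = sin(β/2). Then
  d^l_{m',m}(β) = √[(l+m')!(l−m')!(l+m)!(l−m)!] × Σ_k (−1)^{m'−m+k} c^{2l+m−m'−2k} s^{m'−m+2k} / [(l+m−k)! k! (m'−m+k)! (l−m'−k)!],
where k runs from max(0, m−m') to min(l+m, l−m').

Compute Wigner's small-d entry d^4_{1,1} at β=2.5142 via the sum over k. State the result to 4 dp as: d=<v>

d=-0.4942

d^4_{1,1}(β=2.5142) via Wigner's sum:
Half-angle: c=0.308577, s=0.951199. N=√(120·6·120·6)=720.000000
k∈{0,1,2,3} keeps every argument non-negative
  k=0: (−1)^0·720.0000/(720)·0.3086^8·0.9512^0 = +0.000082
  k=1: (−1)^1·720.0000/(48)·0.3086^6·0.9512^2 = -0.011717
  k=2: (−1)^2·720.0000/(24)·0.3086^4·0.9512^4 = +0.222669
  k=3: (−1)^3·720.0000/(72)·0.3086^2·0.9512^6 = -0.705271
d^4_{1,1}(2.5142) = +0.000082 -0.011717 +0.222669 -0.705271 = -0.494236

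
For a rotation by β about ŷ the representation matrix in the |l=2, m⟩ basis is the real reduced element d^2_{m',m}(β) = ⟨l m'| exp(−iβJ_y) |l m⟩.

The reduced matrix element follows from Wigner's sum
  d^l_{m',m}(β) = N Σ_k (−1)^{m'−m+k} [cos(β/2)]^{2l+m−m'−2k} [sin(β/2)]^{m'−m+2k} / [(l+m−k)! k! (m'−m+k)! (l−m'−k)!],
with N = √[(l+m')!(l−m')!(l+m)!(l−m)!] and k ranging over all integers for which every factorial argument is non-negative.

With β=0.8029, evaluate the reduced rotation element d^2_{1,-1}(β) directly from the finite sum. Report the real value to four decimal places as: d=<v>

d^2_{1,-1}(β=0.8029) via Wigner's sum:
c=cos(0.8029/2)=0.920495, s=sin(0.8029/2)=0.390753; N=√[6·1·1·6]=6.000000
k∈{0,1} keeps every argument non-negative
  k=0: (−1)^2·6.0000/(2)·0.9205^2·0.3908^2 = +0.388124
  k=1: (−1)^3·6.0000/(6)·0.9205^0·0.3908^4 = -0.023314
d^2_{1,-1}(0.8029) = +0.388124 -0.023314 = +0.364810

d=0.3648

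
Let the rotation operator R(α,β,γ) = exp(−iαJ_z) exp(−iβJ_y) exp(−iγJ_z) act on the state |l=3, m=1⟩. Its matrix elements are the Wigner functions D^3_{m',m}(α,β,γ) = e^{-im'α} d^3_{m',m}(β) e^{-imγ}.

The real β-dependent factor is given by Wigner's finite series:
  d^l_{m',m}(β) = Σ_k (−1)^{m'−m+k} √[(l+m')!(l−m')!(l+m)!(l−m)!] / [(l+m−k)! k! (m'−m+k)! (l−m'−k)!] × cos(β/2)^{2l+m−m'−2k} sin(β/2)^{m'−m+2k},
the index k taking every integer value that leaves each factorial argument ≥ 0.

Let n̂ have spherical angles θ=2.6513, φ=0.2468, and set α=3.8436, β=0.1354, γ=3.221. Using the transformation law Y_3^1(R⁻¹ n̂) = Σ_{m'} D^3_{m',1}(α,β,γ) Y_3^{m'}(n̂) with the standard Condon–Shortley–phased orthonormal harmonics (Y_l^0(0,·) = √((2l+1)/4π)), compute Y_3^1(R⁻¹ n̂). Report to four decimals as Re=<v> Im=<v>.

Re=-0.3047 Im=0.2481

Need the full column D^3_{m',1} for m'=−3..3 at α=3.8436, β=0.1354, γ=3.221.
cos(β/2)=0.997709, sin(β/2)=0.067648
d^3_{-3,1}: single k=4 term ⇒ +0.000081;  D = -0.000036+0.000072i
d^3_{-2,1}: k∈[3..4] ⇒ +0.001945 -0.000004 = +0.001940;  D = -0.000473-0.001882i
d^3_{-1,1}: k∈[2..4] ⇒ +0.027207 -0.000167 +0.000000 = +0.027040;  D = +0.021967+0.015769i
d^3_{0,1}: k∈[1..3] ⇒ +0.231669 -0.003195 +0.000005 = +0.228478;  D = -0.227759+0.018124i
d^3_{1,1}: k∈[0..2] ⇒ +0.986334 -0.036276 +0.000125 = +0.950183;  D = +0.674552-0.669199i
d^3_{2,1}: k∈[0..1] ⇒ -0.211484 +0.001945 = -0.209539;  D = +0.018285-0.208740i
d^3_{3,1}: single k=0 term ⇒ +0.017562;  D = -0.010127-0.014348i
Y_3^{m'}(θ=2.6513,φ=0.2468) and Σ D·Y over m':
  (-0.0000+0.0001i)·(+0.0322-0.0294i)  (-0.0005-0.0019i)·(-0.1760+0.0947i)  (+0.0220+0.0158i)·(+0.4267-0.1075i)  (-0.2278+0.0181i)·(-0.2934+0.0000i)  (+0.6746-0.6692i)·(-0.4267-0.1075i)  (+0.0183-0.2087i)·(-0.1760-0.0947i)  (-0.0101-0.0143i)·(-0.0322-0.0294i)
Y_3^1(R⁻¹ n̂) = -0.304670+0.248132i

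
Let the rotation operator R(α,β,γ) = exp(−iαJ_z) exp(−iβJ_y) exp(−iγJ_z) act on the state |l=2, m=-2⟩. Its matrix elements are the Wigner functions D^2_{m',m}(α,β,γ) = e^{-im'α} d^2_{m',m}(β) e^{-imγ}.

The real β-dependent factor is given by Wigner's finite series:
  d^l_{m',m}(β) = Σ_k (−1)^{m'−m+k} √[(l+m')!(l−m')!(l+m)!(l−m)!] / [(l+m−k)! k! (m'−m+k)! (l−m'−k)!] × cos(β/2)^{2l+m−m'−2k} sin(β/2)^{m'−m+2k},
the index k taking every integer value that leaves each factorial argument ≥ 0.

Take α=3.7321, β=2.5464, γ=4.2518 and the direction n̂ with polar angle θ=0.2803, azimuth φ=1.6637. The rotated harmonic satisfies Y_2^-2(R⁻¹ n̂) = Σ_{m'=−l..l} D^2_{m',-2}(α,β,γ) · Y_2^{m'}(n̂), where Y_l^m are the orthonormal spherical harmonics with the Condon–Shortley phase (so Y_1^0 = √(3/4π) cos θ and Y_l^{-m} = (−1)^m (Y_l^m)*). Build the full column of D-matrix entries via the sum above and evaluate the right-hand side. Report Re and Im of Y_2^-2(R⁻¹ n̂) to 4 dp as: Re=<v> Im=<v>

Re=0.0349 Im=0.0873

Need the full column D^2_{m',-2} for m'=−2..2 at α=3.7321, β=2.5464, γ=4.2518.
cos(β/2)=0.293223, sin(β/2)=0.956044
d^2_{-2,-2}: single k=0 term ⇒ +0.007393;  D = -0.007144-0.001899i
d^2_{-1,-2}: single k=0 term ⇒ -0.048206;  D = -0.045595+0.015651i
d^2_{0,-2}: single k=0 term ⇒ +0.192499;  D = -0.116439+0.153289i
d^2_{1,-2}: single k=0 term ⇒ -0.512462;  D = -0.030275+0.511567i
d^2_{2,-2}: single k=0 term ⇒ +0.835433;  D = +0.423345+0.720227i
Y_2^{m'}(θ=0.2803,φ=1.6637) and Σ D·Y over m':
  (-0.0071-0.0019i)·(-0.0291+0.0055i)  (-0.0456+0.0157i)·(-0.0191-0.2045i)  (-0.1164+0.1533i)·(+0.5584+0.0000i)  (-0.0303+0.5116i)·(+0.0191-0.2045i)  (+0.4233+0.7202i)·(-0.0291-0.0055i)
Y_2^-2(R⁻¹ n̂) = +0.034941+0.087335i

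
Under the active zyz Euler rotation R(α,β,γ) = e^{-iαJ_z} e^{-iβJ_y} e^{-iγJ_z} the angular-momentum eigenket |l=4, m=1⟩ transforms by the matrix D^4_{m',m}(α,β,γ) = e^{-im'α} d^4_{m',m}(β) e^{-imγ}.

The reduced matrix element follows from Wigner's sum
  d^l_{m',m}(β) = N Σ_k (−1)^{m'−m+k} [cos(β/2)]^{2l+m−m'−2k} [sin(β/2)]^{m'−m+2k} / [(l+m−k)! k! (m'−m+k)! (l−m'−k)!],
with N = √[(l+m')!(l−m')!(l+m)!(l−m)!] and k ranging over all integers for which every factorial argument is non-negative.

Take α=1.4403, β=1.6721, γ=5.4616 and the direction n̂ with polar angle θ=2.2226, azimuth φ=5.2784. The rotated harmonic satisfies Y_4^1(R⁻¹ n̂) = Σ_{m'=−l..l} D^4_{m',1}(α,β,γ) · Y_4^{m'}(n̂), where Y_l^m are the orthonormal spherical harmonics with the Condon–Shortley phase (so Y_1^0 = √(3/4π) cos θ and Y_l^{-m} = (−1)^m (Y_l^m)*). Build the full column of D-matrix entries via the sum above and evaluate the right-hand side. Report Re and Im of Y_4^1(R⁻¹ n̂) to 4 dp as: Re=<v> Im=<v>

Re=-0.1958 Im=-0.0331

Need the full column D^4_{m',1} for m'=−4..4 at α=1.4403, β=1.6721, γ=5.4616.
cos(β/2)=0.670399, sin(β/2)=0.742001
d^4_{-4,1}: single k=5 term ⇒ +0.507126;  D = +0.484536+0.149672i
d^4_{-3,1}: k∈[4..5] ⇒ +0.809972 -0.595338 = +0.214634;  D = +0.089494-0.195087i
d^4_{-2,1}: k∈[3..5] ⇒ +0.782339 -1.437567 +0.352209 = -0.303020;  D = +0.256640+0.161112i
d^4_{-1,1}: k∈[2..5] ⇒ +0.499814 -1.836843 +1.125082 -0.091883 = -0.303830;  D = +0.193654-0.234117i
d^4_{0,1}: k∈[1..4] ⇒ +0.201954 -1.484383 +1.818395 -0.371261 = +0.164705;  D = +0.112174+0.120601i
d^4_{1,1}: k∈[0..3] ⇒ +0.040801 -0.749722 +1.836843 -0.750055 = +0.377868;  D = +0.307820-0.219159i
d^4_{2,1}: k∈[0..2] ⇒ -0.191590 +1.173508 -0.958378 = +0.023539;  D = -0.011041-0.020789i
d^4_{3,1}: k∈[0..1] ⇒ +0.396715 -0.809972 = -0.413256;  D = +0.387096-0.144698i
d^4_{4,1}: single k=0 term ⇒ -0.413975;  D = -0.093258-0.403334i
Y_4^{m'}(θ=2.2226,φ=5.2784) and Σ D·Y over m':
  (+0.4845+0.1497i)·(-0.1130-0.1360i)  (+0.0895-0.1951i)·(+0.3784-0.0484i)  (+0.2566+0.1611i)·(-0.1415+0.3016i)  (+0.1937-0.2341i)·(+0.0519+0.0817i)  (+0.1122+0.1206i)·(-0.3491+0.0000i)  (+0.3078-0.2192i)·(-0.0519+0.0817i)  (-0.0110-0.0208i)·(-0.1415-0.3016i)  (+0.3871-0.1447i)·(-0.3784-0.0484i)  (-0.0933-0.4033i)·(-0.1130+0.1360i)
Y_4^1(R⁻¹ n̂) = -0.195774-0.033094i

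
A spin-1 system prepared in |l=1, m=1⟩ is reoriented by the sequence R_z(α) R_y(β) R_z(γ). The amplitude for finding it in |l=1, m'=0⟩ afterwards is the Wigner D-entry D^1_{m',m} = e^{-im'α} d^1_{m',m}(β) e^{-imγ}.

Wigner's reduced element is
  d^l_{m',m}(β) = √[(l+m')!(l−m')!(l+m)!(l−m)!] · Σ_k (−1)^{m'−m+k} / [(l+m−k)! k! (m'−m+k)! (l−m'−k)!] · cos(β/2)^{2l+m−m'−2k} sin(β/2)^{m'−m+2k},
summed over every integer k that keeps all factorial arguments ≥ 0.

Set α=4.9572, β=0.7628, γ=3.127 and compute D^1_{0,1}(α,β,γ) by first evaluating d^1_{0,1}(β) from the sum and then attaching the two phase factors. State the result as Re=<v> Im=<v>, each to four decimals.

Re=-0.4885 Im=-0.0071

Split into d^1_{0,1}(β=0.7628) × two z-phases.
c=cos(0.7628/2)=0.928144, s=sin(0.7628/2)=0.372220; N=√[1·1·2·1]=1.414214
k: max(0,(1)−(0))=1 … min(1+(1),1−(0))=1
  k=1: (−1)^0·1.4142/(1)·0.9281^1·0.3722^1 = +0.488574
d^1_{0,1}(0.7628) = +0.488574
Phases: e^{-i·(0)·4.9572}=+1.000000+0.000000i, e^{-i·(1)·3.127}=-0.999894-0.014592i ⇒ D=-0.488522-0.007129i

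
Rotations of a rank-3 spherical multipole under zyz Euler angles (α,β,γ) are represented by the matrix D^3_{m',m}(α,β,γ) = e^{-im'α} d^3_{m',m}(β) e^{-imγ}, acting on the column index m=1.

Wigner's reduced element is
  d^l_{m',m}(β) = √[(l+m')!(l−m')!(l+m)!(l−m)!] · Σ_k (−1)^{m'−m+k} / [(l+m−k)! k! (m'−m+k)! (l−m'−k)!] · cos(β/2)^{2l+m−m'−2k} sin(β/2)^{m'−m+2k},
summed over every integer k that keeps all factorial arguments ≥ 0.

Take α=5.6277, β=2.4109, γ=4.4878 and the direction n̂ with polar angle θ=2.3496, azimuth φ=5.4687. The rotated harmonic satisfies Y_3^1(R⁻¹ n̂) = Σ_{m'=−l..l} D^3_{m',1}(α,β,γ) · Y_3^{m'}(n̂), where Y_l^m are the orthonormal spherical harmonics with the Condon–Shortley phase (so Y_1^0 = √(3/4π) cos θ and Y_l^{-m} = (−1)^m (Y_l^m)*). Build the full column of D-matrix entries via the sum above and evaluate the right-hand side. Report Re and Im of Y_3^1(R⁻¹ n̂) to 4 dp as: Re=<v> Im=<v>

Need the full column D^3_{m',1} for m'=−3..3 at α=5.6277, β=2.4109, γ=4.4878.
cos(β/2)=0.357273, sin(β/2)=0.934000
d^3_{-3,1}: single k=4 term ⇒ +0.376212;  D = +0.370721-0.064045i
d^3_{-2,1}: k∈[3..4] ⇒ +0.235001 -0.803035 = -0.568034;  D = -0.502680-0.264528i
d^3_{-1,1}: k∈[2..4] ⇒ +0.085280 -0.777101 +0.663868 = -0.027954;  D = -0.011676-0.025399i
d^3_{0,1}: k∈[1..3] ⇒ +0.018834 -0.386147 +0.879681 = +0.512368;  D = -0.114107+0.499500i
d^3_{1,1}: k∈[0..2] ⇒ +0.002080 -0.113706 +0.582826 = +0.471199;  D = -0.363194+0.300198i
d^3_{2,1}: k∈[0..1] ⇒ -0.017193 +0.235001 = +0.217809;  D = -0.217673+0.007673i
d^3_{3,1}: single k=0 term ⇒ +0.055048;  D = -0.044794-0.031996i
Y_3^{m'}(θ=2.3496,φ=5.4687) and Σ D·Y over m':
  (+0.3707-0.0640i)·(-0.1152+0.0967i)  (-0.5027-0.2645i)·(+0.0211-0.3631i)  (-0.0117-0.0254i)·(+0.2316+0.2455i)  (-0.1141+0.4995i)·(+0.1397+0.0000i)  (-0.3632+0.3002i)·(-0.2316+0.2455i)  (-0.2177+0.0077i)·(+0.0211+0.3631i)  (-0.0448-0.0320i)·(+0.1152+0.0967i)
Y_3^1(R⁻¹ n̂) = -0.154642+0.035623i

Re=-0.1546 Im=0.0356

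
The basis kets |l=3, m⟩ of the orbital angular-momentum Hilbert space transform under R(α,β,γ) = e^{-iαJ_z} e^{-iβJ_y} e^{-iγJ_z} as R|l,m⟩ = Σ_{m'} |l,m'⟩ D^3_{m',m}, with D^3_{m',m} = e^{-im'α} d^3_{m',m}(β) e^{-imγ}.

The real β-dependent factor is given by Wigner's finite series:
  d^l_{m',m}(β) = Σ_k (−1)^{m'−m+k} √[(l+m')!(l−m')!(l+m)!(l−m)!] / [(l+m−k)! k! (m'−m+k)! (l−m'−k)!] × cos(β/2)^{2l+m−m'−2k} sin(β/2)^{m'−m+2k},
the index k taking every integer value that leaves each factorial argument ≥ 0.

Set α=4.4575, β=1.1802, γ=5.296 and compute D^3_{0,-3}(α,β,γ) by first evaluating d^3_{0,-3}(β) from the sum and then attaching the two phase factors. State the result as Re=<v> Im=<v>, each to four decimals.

D^3_{0,-3}(4.4575,1.1802,5.296) = e^{-i·0·4.4575}·d^3_{0,-3}(1.1802)·e^{-i·-3·5.296}. Compute d first:
c=cos(1.1802/2)=0.830885, s=sin(1.1802/2)=0.556444; N=√[6·6·1·720]=160.996894
The bounds max(0,m−m')=0 and min(l+m,l−m')=0 give 1 term
  k=0: (−1)^3·160.9969/(36)·0.8309^3·0.5564^3 = -0.441980
d^3_{0,-3}(1.1802) = -0.441980
D = (+1.000000+0.000000i)·(-0.441980)·(-0.983837-0.179066i) = +0.434836+0.079143i

Re=0.4348 Im=0.0791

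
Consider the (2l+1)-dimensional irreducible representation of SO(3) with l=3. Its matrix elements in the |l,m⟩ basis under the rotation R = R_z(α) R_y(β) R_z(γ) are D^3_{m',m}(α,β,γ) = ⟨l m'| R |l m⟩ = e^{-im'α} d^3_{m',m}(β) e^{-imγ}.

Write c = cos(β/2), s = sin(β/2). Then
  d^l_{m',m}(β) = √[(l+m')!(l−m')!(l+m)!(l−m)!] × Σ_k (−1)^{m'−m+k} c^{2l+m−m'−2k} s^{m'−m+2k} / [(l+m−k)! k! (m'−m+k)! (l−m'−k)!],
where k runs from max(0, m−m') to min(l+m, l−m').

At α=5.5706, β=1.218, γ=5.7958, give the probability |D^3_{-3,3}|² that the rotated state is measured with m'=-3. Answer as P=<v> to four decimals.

P=0.0012

First d^3_{-3,3}(β=1.218), then the phase factors e^{-i(-3)α} and e^{-i(3)γ}:
Half-angle: c=0.820220, s=0.572048. N=√(1·720·720·1)=720.000000
k∈{6} keeps every argument non-negative
  k=6: (−1)^0·720.0000/(720)·0.8202^0·0.5720^6 = +0.035042
d^3_{-3,3}(1.218) = +0.035042
|D^3_{-3,3}|² = |d^3_{-3,3}(β)|² = (+0.035042)² = 0.001228 (the z-rotation phases have unit modulus)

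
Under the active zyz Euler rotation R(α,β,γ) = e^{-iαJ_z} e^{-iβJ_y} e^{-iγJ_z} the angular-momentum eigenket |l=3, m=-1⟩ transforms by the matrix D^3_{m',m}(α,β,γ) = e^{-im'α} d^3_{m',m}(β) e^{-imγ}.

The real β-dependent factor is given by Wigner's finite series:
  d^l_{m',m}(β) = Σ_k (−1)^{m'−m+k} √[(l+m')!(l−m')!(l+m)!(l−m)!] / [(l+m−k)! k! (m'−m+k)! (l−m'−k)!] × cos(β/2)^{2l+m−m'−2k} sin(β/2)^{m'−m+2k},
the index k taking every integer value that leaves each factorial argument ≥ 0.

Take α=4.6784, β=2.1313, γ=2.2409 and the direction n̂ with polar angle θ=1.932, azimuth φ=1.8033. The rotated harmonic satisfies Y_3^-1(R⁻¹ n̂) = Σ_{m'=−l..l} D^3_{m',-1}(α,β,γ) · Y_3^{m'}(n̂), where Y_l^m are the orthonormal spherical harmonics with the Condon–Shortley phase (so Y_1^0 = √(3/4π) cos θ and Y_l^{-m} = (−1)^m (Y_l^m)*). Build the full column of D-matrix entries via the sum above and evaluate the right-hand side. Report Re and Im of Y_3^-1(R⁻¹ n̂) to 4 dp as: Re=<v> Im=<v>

Re=-0.1448 Im=0.0979

Need the full column D^3_{m',-1} for m'=−3..3 at α=4.6784, β=2.1313, γ=2.2409.
cos(β/2)=0.483935, sin(β/2)=0.875104
d^3_{-3,-1}: single k=2 term ⇒ +0.162673;  D = -0.137118-0.087528i
d^3_{-2,-1}: k∈[1..2] ⇒ +0.073451 -0.480365 = -0.406914;  D = -0.230474+0.335351i
d^3_{-1,-1}: k∈[0..2] ⇒ +0.012845 -0.336015 +0.824070 = +0.500900;  D = +0.402929+0.297572i
d^3_{0,-1}: k∈[0..2] ⇒ -0.080461 +0.789319 -0.860351 = -0.151493;  D = +0.094087-0.118734i
d^3_{1,-1}: k∈[0..2] ⇒ +0.252011 -1.098760 +0.449114 = -0.397634;  D = +0.303077+0.257406i
d^3_{2,-1}: k∈[0..1] ⇒ -0.480365 +0.785389 = +0.305025;  D = +0.205242-0.225645i
d^3_{3,-1}: single k=0 term ⇒ +0.531935;  D = +0.381114+0.371089i
Y_3^{m'}(θ=1.932,φ=1.8033) and Σ D·Y over m':
  (-0.1371-0.0875i)·(+0.2194+0.2618i)  (-0.2305+0.3354i)·(+0.2825-0.1417i)  (+0.4029+0.2976i)·(+0.0262+0.1105i)  (+0.0941-0.1187i)·(+0.3133+0.0000i)  (+0.3031+0.2574i)·(-0.0262+0.1105i)  (+0.2052-0.2256i)·(+0.2825+0.1417i)  (+0.3811+0.3711i)·(-0.2194+0.2618i)
Y_3^-1(R⁻¹ n̂) = -0.144767+0.097860i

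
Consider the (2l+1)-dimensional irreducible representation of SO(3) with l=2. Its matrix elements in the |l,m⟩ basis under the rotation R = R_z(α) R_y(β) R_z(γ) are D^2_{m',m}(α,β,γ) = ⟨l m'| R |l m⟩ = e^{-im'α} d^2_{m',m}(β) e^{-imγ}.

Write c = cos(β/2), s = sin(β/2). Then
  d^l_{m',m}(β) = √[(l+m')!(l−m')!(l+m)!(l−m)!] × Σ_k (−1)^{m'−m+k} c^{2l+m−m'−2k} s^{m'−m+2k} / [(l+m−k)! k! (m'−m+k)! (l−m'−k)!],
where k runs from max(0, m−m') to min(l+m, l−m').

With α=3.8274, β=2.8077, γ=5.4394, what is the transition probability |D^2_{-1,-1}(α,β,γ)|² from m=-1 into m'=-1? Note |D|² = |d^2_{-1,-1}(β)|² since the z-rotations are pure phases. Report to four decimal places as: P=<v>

P=0.0064

Split into d^2_{-1,-1}(β=2.8077) × two z-phases.
c=cos(2.8077/2)=0.166172, s=sin(2.8077/2)=0.986097; N=√[1·6·1·6]=6.000000
k: max(0,(-1)−(-1))=0 … min(2+(-1),2−(-1))=1
  k=0: (−1)^0·6.0000/(6)·0.1662^4·0.9861^0 = +0.000762
  k=1: (−1)^1·6.0000/(2)·0.1662^2·0.9861^2 = -0.080552
d^2_{-1,-1}(2.8077) = +0.000762 -0.080552 = -0.079789
|D^2_{-1,-1}|² = |d^2_{-1,-1}(β)|² = (-0.079789)² = 0.006366 (the z-rotation phases have unit modulus)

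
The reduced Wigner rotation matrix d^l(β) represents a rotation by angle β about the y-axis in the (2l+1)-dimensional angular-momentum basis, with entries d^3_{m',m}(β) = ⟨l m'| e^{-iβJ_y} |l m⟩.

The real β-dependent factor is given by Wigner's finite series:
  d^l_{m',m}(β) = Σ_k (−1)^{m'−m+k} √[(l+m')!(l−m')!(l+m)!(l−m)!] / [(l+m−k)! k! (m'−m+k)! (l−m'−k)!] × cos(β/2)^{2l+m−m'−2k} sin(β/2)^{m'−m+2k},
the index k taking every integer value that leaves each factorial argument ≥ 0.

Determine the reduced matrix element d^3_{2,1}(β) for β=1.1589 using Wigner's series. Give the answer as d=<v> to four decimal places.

d=-0.1020

d^3_{2,1}(β=1.1589) via Wigner's sum:
With c≡cos(β/2)=0.836764 and s≡sin(β/2)=0.547564, N=[120·1·24·2]^{1/2}=75.894664
k∈{0,1} keeps every argument non-negative
  k=0: (−1)^1·75.8947/(24)·0.8368^5·0.5476^1 = -0.710313
  k=1: (−1)^2·75.8947/(12)·0.8368^3·0.5476^3 = +0.608335
d^3_{2,1}(1.1589) = -0.710313 +0.608335 = -0.101977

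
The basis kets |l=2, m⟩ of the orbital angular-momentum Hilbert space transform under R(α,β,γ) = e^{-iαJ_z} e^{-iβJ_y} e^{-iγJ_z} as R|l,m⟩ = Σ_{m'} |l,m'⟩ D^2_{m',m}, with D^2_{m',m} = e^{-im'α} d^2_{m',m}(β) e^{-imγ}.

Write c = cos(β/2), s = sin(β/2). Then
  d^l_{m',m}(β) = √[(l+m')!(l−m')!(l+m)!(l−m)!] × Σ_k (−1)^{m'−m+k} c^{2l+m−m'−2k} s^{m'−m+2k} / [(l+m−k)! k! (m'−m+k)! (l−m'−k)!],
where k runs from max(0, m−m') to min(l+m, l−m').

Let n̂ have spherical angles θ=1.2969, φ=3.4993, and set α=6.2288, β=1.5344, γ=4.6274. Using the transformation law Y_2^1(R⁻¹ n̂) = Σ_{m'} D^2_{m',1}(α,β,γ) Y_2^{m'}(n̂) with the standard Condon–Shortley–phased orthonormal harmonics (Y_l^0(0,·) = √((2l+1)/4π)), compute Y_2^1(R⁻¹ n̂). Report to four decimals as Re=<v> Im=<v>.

Re=0.2760 Im=-0.1809

Need the full column D^2_{m',1} for m'=−2..2 at α=6.2288, β=1.5344, γ=4.6274.
cos(β/2)=0.719857, sin(β/2)=0.694122
d^2_{-2,1}: single k=3 term ⇒ +0.481487;  D = +0.011449+0.481351i
d^2_{-1,1}: k∈[2..3] ⇒ +0.749007 -0.232137 = +0.516870;  D = -0.015816+0.516628i
d^2_{0,1}: k∈[1..2] ⇒ +0.634235 -0.589698 = +0.044537;  D = -0.003781+0.044376i
d^2_{1,1}: k∈[0..1] ⇒ +0.268525 -0.749007 = -0.480482;  D = +0.066750-0.475823i
d^2_{2,1}: single k=0 term ⇒ -0.517851;  D = +0.099712-0.508161i
Y_2^{m'}(θ=1.2969,φ=3.4993) and Σ D·Y over m':
  (+0.0114+0.4814i)·(+0.2702-0.2348i)  (-0.0158+0.5166i)·(-0.1884+0.0704i)  (-0.0038+0.0444i)·(-0.2462+0.0000i)  (+0.0668-0.4758i)·(+0.1884+0.0704i)  (+0.0997-0.5082i)·(+0.2702+0.2348i)
Y_2^1(R⁻¹ n̂) = +0.276024-0.180871i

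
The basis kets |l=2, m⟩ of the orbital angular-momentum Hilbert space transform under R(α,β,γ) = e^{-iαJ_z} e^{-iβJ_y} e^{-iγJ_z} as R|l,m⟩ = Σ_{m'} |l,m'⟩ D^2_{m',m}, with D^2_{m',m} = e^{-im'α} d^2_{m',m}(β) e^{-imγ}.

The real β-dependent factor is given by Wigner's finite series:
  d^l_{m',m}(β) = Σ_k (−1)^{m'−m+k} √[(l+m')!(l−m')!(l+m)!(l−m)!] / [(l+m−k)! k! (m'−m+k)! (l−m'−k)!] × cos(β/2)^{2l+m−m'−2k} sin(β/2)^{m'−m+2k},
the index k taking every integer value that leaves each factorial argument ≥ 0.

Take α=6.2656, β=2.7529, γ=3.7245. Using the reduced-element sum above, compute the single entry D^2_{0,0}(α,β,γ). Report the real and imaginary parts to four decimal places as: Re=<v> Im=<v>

First d^2_{0,0}(β=2.7529), then the phase factors e^{-i(0)α} and e^{-i(0)γ}:
Half-angle: c=0.193125, s=0.981174. N=√(2·2·2·2)=4.000000
k∈{0,1,2} keeps every argument non-negative
  k=0: (−1)^0·4.0000/(4)·0.1931^4·0.9812^0 = +0.001391
  k=1: (−1)^1·4.0000/(1)·0.1931^2·0.9812^2 = -0.143625
  k=2: (−1)^2·4.0000/(4)·0.1931^0·0.9812^4 = +0.926796
d^2_{0,0}(2.7529) = +0.001391 -0.143625 +0.926796 = +0.784562
Attach z-rotation phases: D = e^{-i(0)(6.2656)}·(+0.784562)·e^{-i(0)(3.7245)} = +0.784562+0.000000i

Re=0.7846 Im=0.0000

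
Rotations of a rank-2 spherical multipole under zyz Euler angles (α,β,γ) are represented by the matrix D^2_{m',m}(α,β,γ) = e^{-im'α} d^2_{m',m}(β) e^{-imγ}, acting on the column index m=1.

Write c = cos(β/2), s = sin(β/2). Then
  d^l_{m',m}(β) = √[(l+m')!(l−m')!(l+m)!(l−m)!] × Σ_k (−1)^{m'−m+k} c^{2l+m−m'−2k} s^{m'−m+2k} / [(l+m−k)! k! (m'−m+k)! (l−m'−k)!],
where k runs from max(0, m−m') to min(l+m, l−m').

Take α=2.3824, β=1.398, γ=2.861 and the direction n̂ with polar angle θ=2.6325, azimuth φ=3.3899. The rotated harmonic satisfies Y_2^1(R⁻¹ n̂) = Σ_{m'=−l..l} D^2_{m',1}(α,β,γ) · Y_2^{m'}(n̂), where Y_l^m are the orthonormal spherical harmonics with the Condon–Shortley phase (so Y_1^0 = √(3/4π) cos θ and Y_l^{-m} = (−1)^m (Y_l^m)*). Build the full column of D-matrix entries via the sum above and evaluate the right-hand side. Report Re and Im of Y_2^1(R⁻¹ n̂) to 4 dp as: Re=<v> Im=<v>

Need the full column D^2_{m',1} for m'=−2..2 at α=2.3824, β=1.398, γ=2.861.
cos(β/2)=0.765486, sin(β/2)=0.643453
d^2_{-2,1}: single k=3 term ⇒ +0.407865;  D = -0.133324+0.385459i
d^2_{-1,1}: k∈[2..3] ⇒ +0.727828 -0.171422 = +0.556406;  D = +0.493889-0.256246i
d^2_{0,1}: k∈[1..2] ⇒ +0.706975 -0.499531 = +0.207444;  D = -0.199331-0.057446i
d^2_{1,1}: k∈[0..1] ⇒ +0.343359 -0.727828 = -0.384469;  D = -0.194697-0.331526i
d^2_{2,1}: single k=0 term ⇒ -0.577242;  D = -0.130576+0.562280i
Y_2^{m'}(θ=2.6325,φ=3.3899) and Σ D·Y over m':
  (-0.1333+0.3855i)·(+0.0807-0.0437i)  (+0.4939-0.2562i)·(+0.3187-0.0808i)  (-0.1993-0.0574i)·(+0.4060+0.0000i)  (-0.1947-0.3315i)·(-0.3187-0.0808i)  (-0.1306+0.5623i)·(+0.0807+0.0437i)
Y_2^1(R⁻¹ n̂) = +0.062003+0.053069i

Re=0.0620 Im=0.0531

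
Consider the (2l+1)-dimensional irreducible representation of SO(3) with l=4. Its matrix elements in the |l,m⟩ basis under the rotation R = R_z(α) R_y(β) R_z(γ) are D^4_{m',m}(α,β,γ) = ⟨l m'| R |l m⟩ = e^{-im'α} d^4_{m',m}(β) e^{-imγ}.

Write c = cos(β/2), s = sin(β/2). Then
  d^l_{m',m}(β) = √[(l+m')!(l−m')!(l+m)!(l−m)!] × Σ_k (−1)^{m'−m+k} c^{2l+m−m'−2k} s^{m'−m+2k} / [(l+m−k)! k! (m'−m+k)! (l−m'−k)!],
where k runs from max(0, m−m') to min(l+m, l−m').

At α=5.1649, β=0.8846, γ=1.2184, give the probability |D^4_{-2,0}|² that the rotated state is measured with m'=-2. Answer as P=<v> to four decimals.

P=0.1834

D^4_{-2,0}(5.1649,0.8846,1.2184) = e^{-i·-2·5.1649}·d^4_{-2,0}(0.8846)·e^{-i·0·1.2184}. Compute d first:
Half-angle: c=0.903770, s=0.428019. N=√(2·720·24·24)=910.735966
The bounds max(0,m−m')=2 and min(l+m,l−m')=4 give 3 terms
  k=2: (−1)^0·910.7360/(96)·0.9038^6·0.4280^2 = +0.947097
  k=3: (−1)^1·910.7360/(36)·0.9038^4·0.4280^4 = -0.566466
  k=4: (−1)^2·910.7360/(96)·0.9038^2·0.4280^6 = +0.047645
d^4_{-2,0}(0.8846) = +0.947097 -0.566466 +0.047645 = +0.428275
|D^4_{-2,0}|² = |d^4_{-2,0}(β)|² = (+0.428275)² = 0.183420 (the z-rotation phases have unit modulus)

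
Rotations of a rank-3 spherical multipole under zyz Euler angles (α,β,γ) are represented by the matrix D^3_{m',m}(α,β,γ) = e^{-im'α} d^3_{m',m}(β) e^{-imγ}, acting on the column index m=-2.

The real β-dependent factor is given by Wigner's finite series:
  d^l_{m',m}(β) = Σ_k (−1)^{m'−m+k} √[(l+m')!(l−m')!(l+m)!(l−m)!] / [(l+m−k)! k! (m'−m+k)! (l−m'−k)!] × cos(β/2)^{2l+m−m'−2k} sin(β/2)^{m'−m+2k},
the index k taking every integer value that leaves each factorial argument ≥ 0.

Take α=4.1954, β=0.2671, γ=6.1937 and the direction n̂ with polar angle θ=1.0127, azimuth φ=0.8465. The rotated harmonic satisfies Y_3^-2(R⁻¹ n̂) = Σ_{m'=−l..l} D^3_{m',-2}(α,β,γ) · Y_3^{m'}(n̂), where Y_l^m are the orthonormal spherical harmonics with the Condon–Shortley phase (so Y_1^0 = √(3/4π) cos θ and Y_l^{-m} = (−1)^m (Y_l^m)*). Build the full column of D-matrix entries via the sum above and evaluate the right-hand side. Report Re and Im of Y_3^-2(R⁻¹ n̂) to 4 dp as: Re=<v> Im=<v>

Re=0.2679 Im=0.0510

Need the full column D^3_{m',-2} for m'=−3..3 at α=4.1954, β=0.2671, γ=6.1937.
cos(β/2)=0.991095, sin(β/2)=0.133153
d^3_{-3,-2}: single k=1 term ⇒ +0.311893;  D = +0.307952-0.049426i
d^3_{-2,-2}: k∈[0..1] ⇒ +0.947748 -0.085533 = +0.862215;  D = -0.301999+0.807596i
d^3_{-1,-2}: k∈[0..1] ⇒ -0.402652 +0.014536 = -0.388116;  D = +0.248830+0.297855i
d^3_{0,-2}: k∈[0..1] ⇒ +0.093697 -0.001691 = +0.092006;  D = +0.090536-0.016379i
d^3_{1,-2}: k∈[0..1] ⇒ -0.014536 +0.000131 = -0.014404;  D = +0.004777-0.013589i
d^3_{2,-2}: k∈[0..1] ⇒ +0.001544 -0.000006 = +0.001538;  D = -0.001009-0.001161i
d^3_{3,-2}: single k=0 term ⇒ -0.000102;  D = -0.000100+0.000020i
Y_3^{m'}(θ=1.0127,φ=0.8465) and Σ D·Y over m':
  (+0.3080-0.0494i)·(-0.2099-0.1442i)  (-0.3020+0.8076i)·(-0.0475-0.3865i)  (+0.2488+0.2979i)·(+0.0731-0.0826i)  (+0.0905-0.0164i)·(-0.3158+0.0000i)  (+0.0048-0.0136i)·(-0.0731-0.0826i)  (-0.0010-0.0012i)·(-0.0475+0.3865i)  (-0.0001+0.0000i)·(+0.2099-0.1442i)
Y_3^-2(R⁻¹ n̂) = +0.267934+0.051016i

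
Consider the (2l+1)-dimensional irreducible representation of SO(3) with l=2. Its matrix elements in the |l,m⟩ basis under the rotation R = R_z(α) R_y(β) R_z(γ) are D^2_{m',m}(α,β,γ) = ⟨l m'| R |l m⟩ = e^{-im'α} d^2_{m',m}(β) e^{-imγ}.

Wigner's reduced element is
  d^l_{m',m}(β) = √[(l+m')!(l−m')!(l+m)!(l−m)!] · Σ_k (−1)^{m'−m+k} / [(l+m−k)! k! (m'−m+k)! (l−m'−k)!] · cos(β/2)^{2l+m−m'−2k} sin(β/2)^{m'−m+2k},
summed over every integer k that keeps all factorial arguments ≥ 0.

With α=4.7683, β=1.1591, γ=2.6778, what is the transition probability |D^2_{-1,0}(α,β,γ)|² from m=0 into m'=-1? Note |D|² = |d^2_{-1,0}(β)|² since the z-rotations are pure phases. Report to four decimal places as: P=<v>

First d^2_{-1,0}(β=1.1591), then the phase factors e^{-i(-1)α} and e^{-i(0)γ}:
With c≡cos(β/2)=0.836709 and s≡sin(β/2)=0.547647, N=[1·6·2·2]^{1/2}=4.898979
Admissible k: 1..2 (factorial args all ≥0)
  k=1: (−1)^0·4.8990/(2)·0.8367^3·0.5476^1 = +0.785779
  k=2: (−1)^1·4.8990/(2)·0.8367^1·0.5476^3 = -0.336630
d^2_{-1,0}(1.1591) = +0.785779 -0.336630 = +0.449148
|D^2_{-1,0}|² = |d^2_{-1,0}(β)|² = (+0.449148)² = 0.201734 (the z-rotation phases have unit modulus)

P=0.2017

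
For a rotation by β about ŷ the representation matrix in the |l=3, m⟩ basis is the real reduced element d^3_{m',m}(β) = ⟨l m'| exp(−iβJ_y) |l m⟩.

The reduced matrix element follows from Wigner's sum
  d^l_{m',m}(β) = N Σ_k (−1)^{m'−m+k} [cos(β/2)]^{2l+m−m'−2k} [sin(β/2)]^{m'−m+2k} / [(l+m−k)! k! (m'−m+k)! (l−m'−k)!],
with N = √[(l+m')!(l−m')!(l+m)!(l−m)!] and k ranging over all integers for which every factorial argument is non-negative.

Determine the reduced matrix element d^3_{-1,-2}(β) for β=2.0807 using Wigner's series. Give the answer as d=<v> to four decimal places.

d^3_{-1,-2}(β=2.0807) via Wigner's sum:
Half-angle: c=0.505918, s=0.862581. N=√(2·24·1·120)=75.894664
Admissible k: 0..1 (factorial args all ≥0)
  k=0: (−1)^1·75.8947/(24)·0.5059^5·0.8626^1 = -0.090407
  k=1: (−1)^2·75.8947/(12)·0.5059^3·0.8626^3 = +0.525620
d^3_{-1,-2}(2.0807) = -0.090407 +0.525620 = +0.435213

d=0.4352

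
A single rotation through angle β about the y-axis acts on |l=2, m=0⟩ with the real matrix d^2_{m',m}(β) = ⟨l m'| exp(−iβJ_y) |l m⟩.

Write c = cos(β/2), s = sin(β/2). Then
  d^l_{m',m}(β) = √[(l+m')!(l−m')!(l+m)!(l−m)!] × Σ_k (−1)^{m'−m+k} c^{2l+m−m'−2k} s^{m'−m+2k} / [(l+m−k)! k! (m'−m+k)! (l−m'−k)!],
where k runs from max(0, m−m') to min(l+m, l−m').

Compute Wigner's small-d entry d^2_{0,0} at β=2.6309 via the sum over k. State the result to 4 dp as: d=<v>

d^2_{0,0}(β=2.6309) via Wigner's sum:
With c≡cos(β/2)=0.252581 and s≡sin(β/2)=0.967576, N=[2·2·2·2]^{1/2}=4.000000
k: max(0,(0)−(0))=0 … min(2+(0),2−(0))=2
  k=0: (−1)^0·4.0000/(4)·0.2526^4·0.9676^0 = +0.004070
  k=1: (−1)^1·4.0000/(1)·0.2526^2·0.9676^2 = -0.238907
  k=2: (−1)^2·4.0000/(4)·0.2526^0·0.9676^4 = +0.876476
d^2_{0,0}(2.6309) = +0.004070 -0.238907 +0.876476 = +0.641639

d=0.6416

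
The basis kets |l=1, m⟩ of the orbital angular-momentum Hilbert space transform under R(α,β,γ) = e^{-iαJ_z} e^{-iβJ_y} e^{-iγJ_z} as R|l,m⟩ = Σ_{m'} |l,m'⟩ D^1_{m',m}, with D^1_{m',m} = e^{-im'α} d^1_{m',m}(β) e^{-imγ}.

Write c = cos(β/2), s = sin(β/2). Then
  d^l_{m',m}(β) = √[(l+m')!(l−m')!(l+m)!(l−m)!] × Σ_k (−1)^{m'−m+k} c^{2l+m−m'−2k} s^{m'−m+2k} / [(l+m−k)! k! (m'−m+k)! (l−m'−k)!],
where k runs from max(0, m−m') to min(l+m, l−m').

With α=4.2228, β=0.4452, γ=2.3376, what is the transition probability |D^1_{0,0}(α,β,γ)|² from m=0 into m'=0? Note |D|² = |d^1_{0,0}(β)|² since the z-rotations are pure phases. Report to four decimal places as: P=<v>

P=0.8146

Split into d^1_{0,0}(β=0.4452) × two z-phases.
Half-angle: c=0.975327, s=0.220766. N=√(1·1·1·1)=1.000000
Admissible k: 0..1 (factorial args all ≥0)
  k=0: (−1)^0·1.0000/(1)·0.9753^2·0.2208^0 = +0.951262
  k=1: (−1)^1·1.0000/(1)·0.9753^0·0.2208^2 = -0.048738
d^1_{0,0}(0.4452) = +0.951262 -0.048738 = +0.902525
|D^1_{0,0}|² = |d^1_{0,0}(β)|² = (+0.902525)² = 0.814551 (the z-rotation phases have unit modulus)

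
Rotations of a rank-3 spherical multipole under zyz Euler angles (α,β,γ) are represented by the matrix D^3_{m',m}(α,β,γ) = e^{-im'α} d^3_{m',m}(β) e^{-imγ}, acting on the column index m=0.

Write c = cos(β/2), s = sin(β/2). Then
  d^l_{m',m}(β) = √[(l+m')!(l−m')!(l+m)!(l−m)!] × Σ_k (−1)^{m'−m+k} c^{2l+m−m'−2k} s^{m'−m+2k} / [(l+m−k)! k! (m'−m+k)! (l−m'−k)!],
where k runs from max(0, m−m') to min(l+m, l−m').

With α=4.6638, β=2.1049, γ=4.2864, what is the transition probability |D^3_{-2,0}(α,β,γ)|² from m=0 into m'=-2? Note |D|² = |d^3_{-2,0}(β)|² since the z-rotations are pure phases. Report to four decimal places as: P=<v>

D^3_{-2,0}(4.6638,2.1049,4.2864) = e^{-i·-2·4.6638}·d^3_{-2,0}(2.1049)·e^{-i·0·4.2864}. Compute d first:
Half-angle: c=0.495444, s=0.868640. N=√(1·120·6·6)=65.726707
Admissible k: 2..3 (factorial args all ≥0)
  k=2: (−1)^0·65.7267/(12)·0.4954^4·0.8686^2 = +0.249012
  k=3: (−1)^1·65.7267/(12)·0.4954^2·0.8686^4 = -0.765436
d^3_{-2,0}(2.1049) = +0.249012 -0.765436 = -0.516425
|D^3_{-2,0}|² = |d^3_{-2,0}(β)|² = (-0.516425)² = 0.266695 (the z-rotation phases have unit modulus)

P=0.2667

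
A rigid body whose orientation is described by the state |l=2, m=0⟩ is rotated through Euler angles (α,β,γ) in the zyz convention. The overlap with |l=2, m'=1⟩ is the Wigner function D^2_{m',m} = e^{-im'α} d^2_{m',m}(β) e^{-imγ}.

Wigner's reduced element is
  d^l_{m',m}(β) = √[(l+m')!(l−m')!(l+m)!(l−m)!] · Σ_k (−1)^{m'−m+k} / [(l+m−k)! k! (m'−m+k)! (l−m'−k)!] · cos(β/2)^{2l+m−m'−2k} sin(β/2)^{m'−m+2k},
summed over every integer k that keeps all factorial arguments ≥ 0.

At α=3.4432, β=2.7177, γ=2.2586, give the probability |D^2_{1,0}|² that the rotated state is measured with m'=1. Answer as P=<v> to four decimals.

P=0.2108

D^2_{1,0}(3.4432,2.7177,2.2586) = e^{-i·1·3.4432}·d^2_{1,0}(2.7177)·e^{-i·0·2.2586}. Compute d first:
Half-angle: c=0.210363, s=0.977623. N=√(6·1·2·2)=4.898979
k: max(0,(0)−(1))=0 … min(2+(0),2−(1))=1
  k=0: (−1)^1·4.8990/(2)·0.2104^3·0.9776^1 = -0.022292
  k=1: (−1)^2·4.8990/(2)·0.2104^1·0.9776^3 = +0.481460
d^2_{1,0}(2.7177) = -0.022292 +0.481460 = +0.459167
|D^2_{1,0}|² = |d^2_{1,0}(β)|² = (+0.459167)² = 0.210835 (the z-rotation phases have unit modulus)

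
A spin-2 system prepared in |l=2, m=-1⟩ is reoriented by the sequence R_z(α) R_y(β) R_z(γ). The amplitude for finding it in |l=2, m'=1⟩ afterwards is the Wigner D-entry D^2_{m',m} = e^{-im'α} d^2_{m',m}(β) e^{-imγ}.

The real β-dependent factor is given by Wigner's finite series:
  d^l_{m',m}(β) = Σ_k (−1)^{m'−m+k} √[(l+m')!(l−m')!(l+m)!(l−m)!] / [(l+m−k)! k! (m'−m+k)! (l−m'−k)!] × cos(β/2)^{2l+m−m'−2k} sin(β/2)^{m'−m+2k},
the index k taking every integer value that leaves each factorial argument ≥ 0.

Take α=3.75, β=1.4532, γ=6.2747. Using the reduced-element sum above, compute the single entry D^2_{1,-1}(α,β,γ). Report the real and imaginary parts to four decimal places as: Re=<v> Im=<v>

First d^2_{1,-1}(β=1.4532), then the phase factors e^{-i(1)α} and e^{-i(-1)γ}:
With c≡cos(β/2)=0.747437 and s≡sin(β/2)=0.664332, N=[6·1·1·6]^{1/2}=6.000000
Admissible k: 0..1 (factorial args all ≥0)
  k=0: (−1)^2·6.0000/(2)·0.7474^2·0.6643^2 = +0.739676
  k=1: (−1)^3·6.0000/(6)·0.7474^0·0.6643^4 = -0.194779
d^2_{1,-1}(1.4532) = +0.739676 -0.194779 = +0.544897
Attach z-rotation phases: D = e^{-i(1)(3.75)}·(+0.544897)·e^{-i(-1)(6.2747)} = -0.444462+0.315225i

Re=-0.4445 Im=0.3152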